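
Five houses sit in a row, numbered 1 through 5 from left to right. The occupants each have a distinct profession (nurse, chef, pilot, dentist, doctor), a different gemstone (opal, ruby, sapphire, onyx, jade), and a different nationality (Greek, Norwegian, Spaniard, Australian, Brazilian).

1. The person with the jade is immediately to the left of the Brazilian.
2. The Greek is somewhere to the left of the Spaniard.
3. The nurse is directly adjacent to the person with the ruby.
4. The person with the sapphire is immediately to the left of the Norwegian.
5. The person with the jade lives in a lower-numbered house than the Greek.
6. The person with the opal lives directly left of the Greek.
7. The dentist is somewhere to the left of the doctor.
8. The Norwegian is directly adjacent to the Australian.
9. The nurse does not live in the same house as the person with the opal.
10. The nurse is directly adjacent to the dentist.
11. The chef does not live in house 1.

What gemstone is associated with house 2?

jade

That leaves Australian as the nationality for house 1.
Clue 8 places the Norwegian in house 2.
The only nationality still possible for house 5 is Spaniard.
From clue 4, the person with the sapphire must be in house 1.
The person with the jade is narrowed to house 2 or 3; consider each.
Placing it in house 3 leads to a contradiction, so it's in house 2.
From clue 1, the Brazilian must be in house 3.
The only nationality still possible for house 4 is Greek.
House 3's gemstone must be opal (nothing else left).
House 1's profession must be pilot (nothing else left).
House 2 profession: only chef fits.
House 3 profession: only dentist fits.
By clue 10, the nurse is in house 4.
So house 5 gets doctor for profession.
Clue 3 places the person with the ruby in house 5.
That leaves onyx as the gemstone for house 4.
So: house 1 = pilot/sapphire/Australian, house 2 = chef/jade/Norwegian, house 3 = dentist/opal/Brazilian, house 4 = nurse/onyx/Greek, house 5 = doctor/ruby/Spaniard.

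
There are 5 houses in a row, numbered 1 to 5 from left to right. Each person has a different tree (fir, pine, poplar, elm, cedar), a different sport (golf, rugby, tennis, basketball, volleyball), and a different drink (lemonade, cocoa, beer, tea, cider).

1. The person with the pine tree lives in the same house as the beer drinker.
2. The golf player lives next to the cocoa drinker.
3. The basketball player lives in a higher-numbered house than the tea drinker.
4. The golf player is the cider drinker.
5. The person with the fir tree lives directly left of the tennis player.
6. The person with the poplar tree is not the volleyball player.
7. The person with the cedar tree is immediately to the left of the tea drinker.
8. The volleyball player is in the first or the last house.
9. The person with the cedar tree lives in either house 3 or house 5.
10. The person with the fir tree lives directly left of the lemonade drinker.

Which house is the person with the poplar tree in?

From clue 9, the person with the cedar tree must be in house 3.
By clue 7, the tea drinker is in house 4.
From clue 3, the basketball player must be in house 5.
The only sport still possible for house 1 is volleyball.
House 4's sport must be rugby (nothing else left).
That leaves beer as the drink for house 5.
The person with the pine tree is in house 5 (clue 1).
The only drink still possible for house 1 is cocoa.
Clue 2: the golf player is in house 2.
By clue 4, the cider drinker is in house 2.
That leaves tennis as the sport for house 3.
The only drink still possible for house 3 is lemonade.
The person with the fir tree is in house 2 (clue 5).
So house 1 gets elm for tree.
The only tree still possible for house 4 is poplar.
So: house 1 = elm/volleyball/cocoa, house 2 = fir/golf/cider, house 3 = cedar/tennis/lemonade, house 4 = poplar/rugby/tea, house 5 = pine/basketball/beer.

4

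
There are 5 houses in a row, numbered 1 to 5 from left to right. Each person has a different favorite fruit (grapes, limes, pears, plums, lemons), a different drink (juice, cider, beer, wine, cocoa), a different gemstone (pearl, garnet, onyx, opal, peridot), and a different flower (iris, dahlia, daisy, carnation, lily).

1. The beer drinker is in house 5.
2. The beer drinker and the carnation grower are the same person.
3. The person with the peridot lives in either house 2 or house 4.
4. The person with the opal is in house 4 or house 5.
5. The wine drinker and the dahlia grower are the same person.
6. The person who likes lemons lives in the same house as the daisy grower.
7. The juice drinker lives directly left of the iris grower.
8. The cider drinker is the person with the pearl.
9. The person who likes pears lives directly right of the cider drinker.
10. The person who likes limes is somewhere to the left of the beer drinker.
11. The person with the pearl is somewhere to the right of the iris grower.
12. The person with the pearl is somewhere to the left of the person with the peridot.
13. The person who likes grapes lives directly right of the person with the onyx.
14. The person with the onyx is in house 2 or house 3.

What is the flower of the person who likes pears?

The beer drinker is in house 5 (clue 1).
Clue 2 places the carnation grower in house 5.
Clue 12: the person with the pearl is in house 3.
The person with the peridot is in house 4 (clue 12).
House 1 gemstone: only garnet fits.
That leaves onyx as the gemstone for house 2.
House 5's gemstone must be opal (nothing else left).
The cider drinker is in house 3 (clue 8).
From clue 9, the person who likes pears must be in house 4.
The iris grower is in house 2 (clue 11).
Clue 13: the person who likes grapes is in house 3.
House 5's favorite fruit must be plums (nothing else left).
Clue 6 places the person who likes lemons in house 1.
By clue 6, the daisy grower is in house 1.
Clue 7 places the juice drinker in house 1.
House 2's favorite fruit must be limes (nothing else left).
House 2's drink must be cocoa (nothing else left).
House 4 drink: only wine fits.
The only flower still possible for house 3 is lily.
House 4's flower must be dahlia (nothing else left).
So: house 1 = lemons/juice/garnet/daisy, house 2 = limes/cocoa/onyx/iris, house 3 = grapes/cider/pearl/lily, house 4 = pears/wine/peridot/dahlia, house 5 = plums/beer/opal/carnation.

dahlia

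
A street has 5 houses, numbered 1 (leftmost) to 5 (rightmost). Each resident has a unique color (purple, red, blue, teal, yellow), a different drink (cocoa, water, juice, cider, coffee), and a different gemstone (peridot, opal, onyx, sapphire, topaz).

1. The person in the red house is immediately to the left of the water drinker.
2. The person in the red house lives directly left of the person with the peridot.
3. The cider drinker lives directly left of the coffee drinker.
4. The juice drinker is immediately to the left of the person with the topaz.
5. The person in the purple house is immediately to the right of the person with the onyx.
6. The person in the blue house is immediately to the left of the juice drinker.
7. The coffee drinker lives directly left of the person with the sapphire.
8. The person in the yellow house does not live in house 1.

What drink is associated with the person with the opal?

The person in the blue house is narrowed to house 1 or 2 or 3; consider each.
Placing it in house 1 and house 3 leads to a contradiction, so it's in house 2.
Clue 6: the juice drinker is in house 3.
From clue 3, the cider drinker must be in house 1.
From clue 3, the coffee drinker must be in house 2.
By clue 4, the person with the topaz is in house 4.
Clue 7 places the person with the sapphire in house 3.
That leaves opal as the gemstone for house 1.
So house 5 gets peridot for gemstone.
Clue 2 places the person in the red house in house 4.
The person in the purple house is in house 3 (clue 5).
House 1's color must be teal (nothing else left).
House 5's color must be yellow (nothing else left).
House 2's gemstone must be onyx (nothing else left).
By clue 1, the water drinker is in house 5.
The only drink still possible for house 4 is cocoa.
So: house 1 = teal/cider/opal, house 2 = blue/coffee/onyx, house 3 = purple/juice/sapphire, house 4 = red/cocoa/topaz, house 5 = yellow/water/peridot.

cider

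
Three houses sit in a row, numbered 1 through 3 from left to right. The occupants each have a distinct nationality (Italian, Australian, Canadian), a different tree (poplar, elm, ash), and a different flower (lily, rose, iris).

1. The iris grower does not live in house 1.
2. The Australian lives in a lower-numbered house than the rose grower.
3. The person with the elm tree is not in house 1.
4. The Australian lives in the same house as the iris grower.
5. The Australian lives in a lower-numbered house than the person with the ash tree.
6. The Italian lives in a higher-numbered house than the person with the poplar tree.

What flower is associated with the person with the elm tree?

Clue 4: the Australian is in house 2.
Clue 4: the iris grower is in house 2.
Clue 5 places the person with the ash tree in house 3.
House 1's nationality must be Canadian (nothing else left).
House 3 nationality: only Italian fits.
The only tree still possible for house 1 is poplar.
That leaves elm as the tree for house 2.
So house 1 gets lily for flower.
House 3 flower: only rose fits.
So: house 1 = Canadian/poplar/lily, house 2 = Australian/elm/iris, house 3 = Italian/ash/rose.

iris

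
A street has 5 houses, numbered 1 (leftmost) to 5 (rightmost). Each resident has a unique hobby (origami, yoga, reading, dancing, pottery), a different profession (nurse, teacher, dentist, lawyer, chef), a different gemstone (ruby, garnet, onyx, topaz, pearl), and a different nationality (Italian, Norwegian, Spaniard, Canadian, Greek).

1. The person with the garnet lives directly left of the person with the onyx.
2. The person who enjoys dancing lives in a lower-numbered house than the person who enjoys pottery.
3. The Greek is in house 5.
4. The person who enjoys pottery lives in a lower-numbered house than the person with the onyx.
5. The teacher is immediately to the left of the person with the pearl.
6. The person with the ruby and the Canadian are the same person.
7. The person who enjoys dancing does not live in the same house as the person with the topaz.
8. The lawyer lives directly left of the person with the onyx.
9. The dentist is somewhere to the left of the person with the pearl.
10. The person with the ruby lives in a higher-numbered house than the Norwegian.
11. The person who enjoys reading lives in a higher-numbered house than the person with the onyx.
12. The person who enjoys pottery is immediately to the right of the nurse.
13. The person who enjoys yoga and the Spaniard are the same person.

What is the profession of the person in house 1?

By clue 3, the Greek is in house 5.
That leaves chef as the profession for house 5.
That leaves topaz as the gemstone for house 1.
House 5's gemstone must be pearl (nothing else left).
Clue 5 places the teacher in house 4.
By clue 7, the person who enjoys dancing is in house 2.
The only hobby still possible for house 3 is pottery.
The person with the onyx is in house 4 (clue 4).
Clue 8: the lawyer is in house 3.
Clue 11: the person who enjoys reading is in house 5.
The nurse is in house 2 (clue 12).
That leaves dentist as the profession for house 1.
Clue 1 places the person with the garnet in house 3.
House 2 gemstone: only ruby fits.
Clue 6: the Canadian is in house 2.
The Norwegian is in house 1 (clue 10).
House 3 nationality: only Italian fits.
So house 4 gets Spaniard for nationality.
Clue 13 places the person who enjoys yoga in house 4.
House 1 hobby: only origami fits.
So: house 1 = origami/dentist/topaz/Norwegian, house 2 = dancing/nurse/ruby/Canadian, house 3 = pottery/lawyer/garnet/Italian, house 4 = yoga/teacher/onyx/Spaniard, house 5 = reading/chef/pearl/Greek.

dentist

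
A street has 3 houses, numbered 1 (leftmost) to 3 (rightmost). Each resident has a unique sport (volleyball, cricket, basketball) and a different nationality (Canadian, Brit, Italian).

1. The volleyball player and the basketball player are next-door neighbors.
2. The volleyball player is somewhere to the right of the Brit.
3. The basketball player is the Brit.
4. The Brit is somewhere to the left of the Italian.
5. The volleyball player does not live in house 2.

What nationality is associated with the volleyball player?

Italian

Clue 5: the volleyball player is in house 3.
By clue 1, the basketball player is in house 2.
By clue 3, the Brit is in house 2.
The Italian is in house 3 (clue 4).
So house 1 gets cricket for sport.
House 1 nationality: only Canadian fits.
So: house 1 = cricket/Canadian, house 2 = basketball/Brit, house 3 = volleyball/Italian.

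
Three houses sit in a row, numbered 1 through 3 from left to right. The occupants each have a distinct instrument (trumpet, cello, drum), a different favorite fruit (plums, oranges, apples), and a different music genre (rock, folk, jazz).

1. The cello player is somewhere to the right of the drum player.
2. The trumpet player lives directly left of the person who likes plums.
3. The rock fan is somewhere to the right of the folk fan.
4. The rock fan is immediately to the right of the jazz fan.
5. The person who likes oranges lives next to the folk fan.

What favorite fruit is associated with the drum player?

apples

House 3 instrument: only cello fits.
The only music genre still possible for house 3 is rock.
The jazz fan is in house 2 (clue 4).
So house 1 gets folk for music genre.
Clue 5: the person who likes oranges is in house 2.
So house 1 gets apples for favorite fruit.
That leaves plums as the favorite fruit for house 3.
From clue 2, the trumpet player must be in house 2.
The only instrument still possible for house 1 is drum.
So: house 1 = drum/apples/folk, house 2 = trumpet/oranges/jazz, house 3 = cello/plums/rock.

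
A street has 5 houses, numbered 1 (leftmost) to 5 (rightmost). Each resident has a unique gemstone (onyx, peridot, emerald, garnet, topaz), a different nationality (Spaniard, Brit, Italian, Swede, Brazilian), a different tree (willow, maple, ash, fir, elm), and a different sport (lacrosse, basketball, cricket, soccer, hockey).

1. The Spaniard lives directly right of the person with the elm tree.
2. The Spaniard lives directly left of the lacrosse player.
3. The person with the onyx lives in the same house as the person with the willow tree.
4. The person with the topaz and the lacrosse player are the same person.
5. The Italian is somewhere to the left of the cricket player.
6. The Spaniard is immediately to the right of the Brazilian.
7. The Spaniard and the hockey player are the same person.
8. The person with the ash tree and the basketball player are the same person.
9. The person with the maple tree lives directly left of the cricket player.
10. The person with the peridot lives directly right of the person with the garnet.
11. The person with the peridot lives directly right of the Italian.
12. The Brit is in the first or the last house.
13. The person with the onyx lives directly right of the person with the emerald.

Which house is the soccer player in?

2

The Brit is narrowed to house 1 or 5; consider each.
Placing it in house 1 leads to a contradiction, so it's in house 5.
The person with the topaz is narrowed to house 3 or 4 or 5; consider each.
Placing it in house 3 and house 4 leads to a contradiction, so it's in house 5.
Clue 4 places the lacrosse player in house 5.
By clue 2, the Spaniard is in house 4.
Clue 6 places the Brazilian in house 3.
Clue 7: the hockey player is in house 4.
House 5's tree must be fir (nothing else left).
Clue 1: the person with the elm tree is in house 3.
The only gemstone still possible for house 4 is onyx.
That leaves willow as the tree for house 4.
The person with the emerald is in house 3 (clue 13).
So house 1 gets garnet for gemstone.
So house 2 gets peridot for gemstone.
From clue 11, the Italian must be in house 1.
The only nationality still possible for house 2 is Swede.
The person with the ash tree is narrowed to house 1 or 2; consider each.
Placing it in house 2 leads to a contradiction, so it's in house 1.
Clue 8: the basketball player is in house 1.
The only tree still possible for house 2 is maple.
Clue 9: the cricket player is in house 3.
House 2's sport must be soccer (nothing else left).
So: house 1 = garnet/Italian/ash/basketball, house 2 = peridot/Swede/maple/soccer, house 3 = emerald/Brazilian/elm/cricket, house 4 = onyx/Spaniard/willow/hockey, house 5 = topaz/Brit/fir/lacrosse.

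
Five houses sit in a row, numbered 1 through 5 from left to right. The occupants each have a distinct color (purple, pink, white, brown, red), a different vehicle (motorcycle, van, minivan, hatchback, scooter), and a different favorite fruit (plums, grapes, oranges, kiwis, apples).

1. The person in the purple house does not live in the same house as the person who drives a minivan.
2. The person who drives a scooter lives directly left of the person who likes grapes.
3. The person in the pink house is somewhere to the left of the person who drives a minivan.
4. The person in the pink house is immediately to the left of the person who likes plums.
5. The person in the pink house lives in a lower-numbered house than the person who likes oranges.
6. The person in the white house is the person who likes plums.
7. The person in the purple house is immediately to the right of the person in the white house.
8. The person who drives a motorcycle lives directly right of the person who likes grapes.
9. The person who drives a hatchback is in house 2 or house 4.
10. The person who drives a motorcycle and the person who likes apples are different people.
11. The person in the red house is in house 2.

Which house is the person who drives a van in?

5

Clue 11 places the person in the red house in house 2.
The person in the white house is in house 4 (clue 6).
Clue 6 places the person who likes plums in house 4.
Clue 7: the person in the purple house is in house 5.
Clue 4: the person in the pink house is in house 3.
The person who likes oranges is in house 5 (clue 5).
So house 1 gets brown for color.
So house 5 gets van for vehicle.
The person who drives a minivan is in house 4 (clue 3).
House 1 vehicle: only scooter fits.
House 2 vehicle: only hatchback fits.
House 3's vehicle must be motorcycle (nothing else left).
By clue 2, the person who likes grapes is in house 2.
So house 1 gets apples for favorite fruit.
That leaves kiwis as the favorite fruit for house 3.
So: house 1 = brown/scooter/apples, house 2 = red/hatchback/grapes, house 3 = pink/motorcycle/kiwis, house 4 = white/minivan/plums, house 5 = purple/van/oranges.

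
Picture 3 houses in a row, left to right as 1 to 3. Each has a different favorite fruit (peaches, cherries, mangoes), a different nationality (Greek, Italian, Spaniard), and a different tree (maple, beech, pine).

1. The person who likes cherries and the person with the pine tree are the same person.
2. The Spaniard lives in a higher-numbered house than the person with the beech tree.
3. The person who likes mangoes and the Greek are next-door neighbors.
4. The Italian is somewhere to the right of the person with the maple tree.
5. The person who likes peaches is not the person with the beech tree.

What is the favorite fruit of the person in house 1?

peaches

House 1's nationality must be Greek (nothing else left).
So house 3 gets pine for tree.
Clue 1: the person who likes cherries is in house 3.
Clue 3 places the person who likes mangoes in house 2.
The only favorite fruit still possible for house 1 is peaches.
Clue 5: the person with the beech tree is in house 2.
House 1's tree must be maple (nothing else left).
By clue 2, the Spaniard is in house 3.
So house 2 gets Italian for nationality.
So: house 1 = peaches/Greek/maple, house 2 = mangoes/Italian/beech, house 3 = cherries/Spaniard/pine.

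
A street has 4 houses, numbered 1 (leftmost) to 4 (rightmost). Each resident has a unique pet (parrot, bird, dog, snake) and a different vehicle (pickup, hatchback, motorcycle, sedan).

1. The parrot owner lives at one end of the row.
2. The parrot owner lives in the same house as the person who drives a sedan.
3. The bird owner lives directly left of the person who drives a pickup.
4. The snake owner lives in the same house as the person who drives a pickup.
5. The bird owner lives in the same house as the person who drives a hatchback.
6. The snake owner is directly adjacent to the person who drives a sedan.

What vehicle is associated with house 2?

hatchback

The bird owner is narrowed to house 1 or 2; consider each.
Placing it in house 1 leads to a contradiction, so it's in house 2.
From clue 3, the person who drives a pickup must be in house 3.
Clue 4: the snake owner is in house 3.
From clue 5, the person who drives a hatchback must be in house 2.
Clue 6 places the person who drives a sedan in house 4.
The only vehicle still possible for house 1 is motorcycle.
The parrot owner is in house 4 (clue 2).
The only pet still possible for house 1 is dog.
So: house 1 = dog/motorcycle, house 2 = bird/hatchback, house 3 = snake/pickup, house 4 = parrot/sedan.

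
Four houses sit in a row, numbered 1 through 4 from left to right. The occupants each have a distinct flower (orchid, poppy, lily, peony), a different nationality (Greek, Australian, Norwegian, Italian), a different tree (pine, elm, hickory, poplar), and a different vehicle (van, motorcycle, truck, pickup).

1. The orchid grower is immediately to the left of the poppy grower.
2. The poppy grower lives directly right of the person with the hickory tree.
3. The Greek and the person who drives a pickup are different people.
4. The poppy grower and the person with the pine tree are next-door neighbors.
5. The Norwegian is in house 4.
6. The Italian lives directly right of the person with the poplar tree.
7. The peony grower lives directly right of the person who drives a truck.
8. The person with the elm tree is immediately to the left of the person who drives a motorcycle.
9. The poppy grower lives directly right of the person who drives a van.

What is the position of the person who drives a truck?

3

The Norwegian is in house 4 (clue 5).
So house 4 gets pine for tree.
Clue 4: the poppy grower is in house 3.
Clue 9: the person who drives a van is in house 2.
Clue 1: the orchid grower is in house 2.
Clue 2 places the person with the hickory tree in house 2.
The only flower still possible for house 1 is lily.
That leaves peony as the flower for house 4.
The only tree still possible for house 1 is poplar.
That leaves elm as the tree for house 3.
By clue 6, the Italian is in house 2.
Clue 7: the person who drives a truck is in house 3.
Clue 8 places the person who drives a motorcycle in house 4.
The only vehicle still possible for house 1 is pickup.
By clue 3, the Greek is in house 3.
House 1 nationality: only Australian fits.
So: house 1 = lily/Australian/poplar/pickup, house 2 = orchid/Italian/hickory/van, house 3 = poppy/Greek/elm/truck, house 4 = peony/Norwegian/pine/motorcycle.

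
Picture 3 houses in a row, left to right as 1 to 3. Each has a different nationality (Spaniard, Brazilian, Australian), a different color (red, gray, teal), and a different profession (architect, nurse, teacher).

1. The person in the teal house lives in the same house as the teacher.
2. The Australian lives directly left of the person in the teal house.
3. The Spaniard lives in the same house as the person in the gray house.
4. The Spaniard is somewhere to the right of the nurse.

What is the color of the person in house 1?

The only color still possible for house 1 is red.
The Australian is narrowed to house 1 or 2; consider each.
Placing it in house 2 leads to a contradiction, so it's in house 1.
From clue 2, the person in the teal house must be in house 2.
House 3 color: only gray fits.
Clue 1: the teacher is in house 2.
From clue 3, the Spaniard must be in house 3.
House 2's nationality must be Brazilian (nothing else left).
House 3's profession must be architect (nothing else left).
House 1 profession: only nurse fits.
So: house 1 = Australian/red/nurse, house 2 = Brazilian/teal/teacher, house 3 = Spaniard/gray/architect.

red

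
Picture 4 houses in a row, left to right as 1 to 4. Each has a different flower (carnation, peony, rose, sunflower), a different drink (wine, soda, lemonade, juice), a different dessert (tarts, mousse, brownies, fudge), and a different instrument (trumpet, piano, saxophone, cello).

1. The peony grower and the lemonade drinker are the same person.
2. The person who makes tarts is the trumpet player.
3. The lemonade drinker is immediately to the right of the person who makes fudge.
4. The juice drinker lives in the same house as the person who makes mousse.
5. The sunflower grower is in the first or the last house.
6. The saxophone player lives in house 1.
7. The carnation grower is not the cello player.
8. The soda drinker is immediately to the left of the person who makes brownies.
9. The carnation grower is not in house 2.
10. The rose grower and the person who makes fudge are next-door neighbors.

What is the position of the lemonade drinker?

4

From clue 6, the saxophone player must be in house 1.
The sunflower grower is narrowed to house 1 or 4; consider each.
Placing it in house 4 leads to a contradiction, so it's in house 1.
The carnation grower is narrowed to house 3 or 4; consider each.
Placing it in house 4 leads to a contradiction, so it's in house 3.
The peony grower is narrowed to house 2 or 4; consider each.
Placing it in house 2 leads to a contradiction, so it's in house 4.
From clue 1, the lemonade drinker must be in house 4.
By clue 3, the person who makes fudge is in house 3.
So house 2 gets rose for flower.
The only dessert still possible for house 1 is mousse.
From clue 4, the juice drinker must be in house 1.
That leaves wine as the drink for house 2.
So house 3 gets soda for drink.
House 3 instrument: only piano fits.
The person who makes brownies is in house 4 (clue 8).
So house 2 gets tarts for dessert.
Clue 2: the trumpet player is in house 2.
So house 4 gets cello for instrument.
So: house 1 = sunflower/juice/mousse/saxophone, house 2 = rose/wine/tarts/trumpet, house 3 = carnation/soda/fudge/piano, house 4 = peony/lemonade/brownies/cello.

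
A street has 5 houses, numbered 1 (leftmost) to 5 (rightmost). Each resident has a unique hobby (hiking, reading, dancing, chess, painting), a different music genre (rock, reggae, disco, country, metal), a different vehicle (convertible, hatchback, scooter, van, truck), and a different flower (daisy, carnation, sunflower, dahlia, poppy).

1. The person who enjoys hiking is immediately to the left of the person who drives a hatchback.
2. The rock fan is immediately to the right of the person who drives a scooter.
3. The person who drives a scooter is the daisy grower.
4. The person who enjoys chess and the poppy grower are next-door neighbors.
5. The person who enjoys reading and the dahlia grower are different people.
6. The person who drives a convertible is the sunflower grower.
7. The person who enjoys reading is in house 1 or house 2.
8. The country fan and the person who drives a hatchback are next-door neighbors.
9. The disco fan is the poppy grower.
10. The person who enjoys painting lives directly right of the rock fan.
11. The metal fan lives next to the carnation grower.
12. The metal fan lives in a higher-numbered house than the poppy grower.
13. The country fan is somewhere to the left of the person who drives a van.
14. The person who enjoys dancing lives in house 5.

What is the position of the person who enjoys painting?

3

From clue 14, the person who enjoys dancing must be in house 5.
The person who enjoys painting is narrowed to house 3 or 4; consider each.
Placing it in house 4 leads to a contradiction, so it's in house 3.
The rock fan is in house 2 (clue 10).
The person who drives a scooter is in house 1 (clue 2).
Clue 3: the daisy grower is in house 1.
The only flower still possible for house 3 is poppy.
By clue 9, the disco fan is in house 3.
The person who enjoys chess is narrowed to house 2 or 4; consider each.
Placing it in house 2 leads to a contradiction, so it's in house 4.
The person who enjoys hiking is narrowed to house 1 or 2; consider each.
Placing it in house 1 leads to a contradiction, so it's in house 2.
Clue 1: the person who drives a hatchback is in house 3.
The country fan is in house 4 (clue 8).
The person who drives a van is in house 5 (clue 13).
That leaves reading as the hobby for house 1.
That leaves reggae as the music genre for house 1.
So house 5 gets metal for music genre.
Clue 11 places the carnation grower in house 4.
So house 2 gets sunflower for flower.
House 5 flower: only dahlia fits.
From clue 6, the person who drives a convertible must be in house 2.
So house 4 gets truck for vehicle.
So: house 1 = reading/reggae/scooter/daisy, house 2 = hiking/rock/convertible/sunflower, house 3 = painting/disco/hatchback/poppy, house 4 = chess/country/truck/carnation, house 5 = dancing/metal/van/dahlia.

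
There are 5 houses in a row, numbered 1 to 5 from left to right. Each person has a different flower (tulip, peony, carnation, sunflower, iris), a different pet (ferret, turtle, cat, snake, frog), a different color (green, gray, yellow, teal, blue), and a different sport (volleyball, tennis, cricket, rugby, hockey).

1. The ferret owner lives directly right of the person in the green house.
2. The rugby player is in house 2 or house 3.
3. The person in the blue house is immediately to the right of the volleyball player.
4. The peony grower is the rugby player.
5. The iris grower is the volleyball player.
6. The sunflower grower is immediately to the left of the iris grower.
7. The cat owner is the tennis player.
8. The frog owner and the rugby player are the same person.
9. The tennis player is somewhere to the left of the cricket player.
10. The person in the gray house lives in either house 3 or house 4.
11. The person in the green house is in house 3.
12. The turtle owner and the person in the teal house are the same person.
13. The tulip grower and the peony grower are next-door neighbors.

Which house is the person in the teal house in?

Clue 11 places the person in the green house in house 3.
House 5 flower: only carnation fits.
The only color still possible for house 4 is gray.
From clue 1, the ferret owner must be in house 4.
Clue 5: the iris grower is in house 4.
Clue 5 places the volleyball player in house 4.
From clue 6, the sunflower grower must be in house 3.
That leaves tulip as the flower for house 1.
That leaves peony as the flower for house 2.
Clue 3: the person in the blue house is in house 5.
From clue 4, the rugby player must be in house 2.
By clue 8, the frog owner is in house 2.
Clue 12 places the turtle owner in house 1.
Clue 12: the person in the teal house is in house 1.
The only pet still possible for house 3 is cat.
House 5 pet: only snake fits.
So house 2 gets yellow for color.
From clue 7, the tennis player must be in house 3.
From clue 9, the cricket player must be in house 5.
House 1 sport: only hockey fits.
So: house 1 = tulip/turtle/teal/hockey, house 2 = peony/frog/yellow/rugby, house 3 = sunflower/cat/green/tennis, house 4 = iris/ferret/gray/volleyball, house 5 = carnation/snake/blue/cricket.

1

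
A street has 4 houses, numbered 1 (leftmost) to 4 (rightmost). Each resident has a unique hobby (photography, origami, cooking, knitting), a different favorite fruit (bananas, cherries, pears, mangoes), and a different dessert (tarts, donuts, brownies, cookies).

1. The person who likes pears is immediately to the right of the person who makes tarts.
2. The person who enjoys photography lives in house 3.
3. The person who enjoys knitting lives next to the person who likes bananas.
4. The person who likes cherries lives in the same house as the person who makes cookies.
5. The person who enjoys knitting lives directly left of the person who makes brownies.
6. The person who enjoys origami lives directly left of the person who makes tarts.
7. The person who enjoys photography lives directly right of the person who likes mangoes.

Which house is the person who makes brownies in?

The person who enjoys photography is in house 3 (clue 2).
Clue 7 places the person who likes mangoes in house 2.
That leaves cooking as the hobby for house 4.
By clue 3, the person who enjoys knitting is in house 2.
Clue 5 places the person who makes brownies in house 3.
So house 1 gets origami for hobby.
From clue 1, the person who likes pears must be in house 3.
So house 4 gets cherries for favorite fruit.
The only dessert still possible for house 2 is tarts.
By clue 4, the person who makes cookies is in house 4.
House 1's favorite fruit must be bananas (nothing else left).
So house 1 gets donuts for dessert.
So: house 1 = origami/bananas/donuts, house 2 = knitting/mangoes/tarts, house 3 = photography/pears/brownies, house 4 = cooking/cherries/cookies.

3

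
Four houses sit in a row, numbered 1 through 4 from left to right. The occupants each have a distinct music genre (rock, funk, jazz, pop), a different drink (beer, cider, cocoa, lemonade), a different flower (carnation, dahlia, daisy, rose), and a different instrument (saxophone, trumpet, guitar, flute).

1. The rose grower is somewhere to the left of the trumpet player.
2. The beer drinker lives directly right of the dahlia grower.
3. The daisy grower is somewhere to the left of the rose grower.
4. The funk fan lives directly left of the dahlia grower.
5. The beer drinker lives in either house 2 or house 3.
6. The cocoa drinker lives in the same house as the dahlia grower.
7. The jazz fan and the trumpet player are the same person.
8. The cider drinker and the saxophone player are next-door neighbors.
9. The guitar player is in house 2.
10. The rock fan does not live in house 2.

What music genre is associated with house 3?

Clue 9 places the guitar player in house 2.
So house 4 gets carnation for flower.
Clue 2 places the beer drinker in house 3.
From clue 2, the dahlia grower must be in house 2.
Clue 4: the funk fan is in house 1.
Clue 6 places the cocoa drinker in house 2.
That leaves pop as the music genre for house 2.
So house 1 gets lemonade for drink.
So house 4 gets cider for drink.
That leaves daisy as the flower for house 1.
That leaves rose as the flower for house 3.
Clue 1 places the trumpet player in house 4.
The jazz fan is in house 4 (clue 7).
The saxophone player is in house 3 (clue 8).
House 3's music genre must be rock (nothing else left).
That leaves flute as the instrument for house 1.
So: house 1 = funk/lemonade/daisy/flute, house 2 = pop/cocoa/dahlia/guitar, house 3 = rock/beer/rose/saxophone, house 4 = jazz/cider/carnation/trumpet.

rock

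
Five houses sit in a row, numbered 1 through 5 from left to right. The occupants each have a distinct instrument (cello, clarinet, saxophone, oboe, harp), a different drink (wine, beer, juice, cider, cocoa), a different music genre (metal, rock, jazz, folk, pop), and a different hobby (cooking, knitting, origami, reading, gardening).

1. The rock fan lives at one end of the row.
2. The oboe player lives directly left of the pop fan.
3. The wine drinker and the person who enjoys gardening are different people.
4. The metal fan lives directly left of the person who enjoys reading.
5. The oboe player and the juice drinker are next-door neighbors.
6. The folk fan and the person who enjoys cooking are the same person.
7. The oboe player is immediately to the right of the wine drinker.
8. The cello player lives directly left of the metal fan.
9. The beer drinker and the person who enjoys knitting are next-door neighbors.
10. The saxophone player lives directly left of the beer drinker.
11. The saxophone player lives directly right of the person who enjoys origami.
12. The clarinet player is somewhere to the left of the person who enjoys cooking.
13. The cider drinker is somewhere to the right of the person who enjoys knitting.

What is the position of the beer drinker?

3

So house 5 gets harp for instrument.
The rock fan is narrowed to house 1 or 5; consider each.
Placing it in house 5 leads to a contradiction, so it's in house 1.
The cello player is narrowed to house 1 or 2 or 3; consider each.
Placing it in house 2 and house 3 leads to a contradiction, so it's in house 1.
By clue 8, the metal fan is in house 2.
From clue 4, the person who enjoys reading must be in house 3.
Clue 11 places the saxophone player in house 2.
From clue 11, the person who enjoys origami must be in house 1.
By clue 10, the beer drinker is in house 3.
That leaves cocoa as the drink for house 1.
House 3's music genre must be jazz (nothing else left).
From clue 7, the oboe player must be in house 3.
House 4 instrument: only clarinet fits.
The only drink still possible for house 2 is wine.
House 2's hobby must be knitting (nothing else left).
The pop fan is in house 4 (clue 2).
The juice drinker is in house 4 (clue 5).
By clue 12, the person who enjoys cooking is in house 5.
The only drink still possible for house 5 is cider.
House 5 music genre: only folk fits.
The only hobby still possible for house 4 is gardening.
So: house 1 = cello/cocoa/rock/origami, house 2 = saxophone/wine/metal/knitting, house 3 = oboe/beer/jazz/reading, house 4 = clarinet/juice/pop/gardening, house 5 = harp/cider/folk/cooking.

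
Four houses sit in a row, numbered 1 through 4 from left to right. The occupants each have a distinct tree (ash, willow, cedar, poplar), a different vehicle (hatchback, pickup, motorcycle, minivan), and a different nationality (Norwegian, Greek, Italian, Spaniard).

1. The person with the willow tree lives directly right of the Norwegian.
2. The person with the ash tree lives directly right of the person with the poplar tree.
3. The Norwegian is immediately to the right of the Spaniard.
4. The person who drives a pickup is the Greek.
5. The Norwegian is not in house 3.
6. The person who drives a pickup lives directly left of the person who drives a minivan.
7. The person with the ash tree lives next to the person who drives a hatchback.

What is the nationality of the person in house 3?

The Norwegian is in house 2 (clue 5).
So house 1 gets Spaniard for nationality.
Clue 1 places the person with the willow tree in house 3.
From clue 4, the person who drives a pickup must be in house 3.
Clue 4: the Greek is in house 3.
From clue 6, the person who drives a minivan must be in house 4.
So house 4 gets Italian for nationality.
By clue 2, the person with the ash tree is in house 2.
The person with the poplar tree is in house 1 (clue 2).
From clue 7, the person who drives a hatchback must be in house 1.
House 4's tree must be cedar (nothing else left).
So house 2 gets motorcycle for vehicle.
So: house 1 = poplar/hatchback/Spaniard, house 2 = ash/motorcycle/Norwegian, house 3 = willow/pickup/Greek, house 4 = cedar/minivan/Italian.

Greek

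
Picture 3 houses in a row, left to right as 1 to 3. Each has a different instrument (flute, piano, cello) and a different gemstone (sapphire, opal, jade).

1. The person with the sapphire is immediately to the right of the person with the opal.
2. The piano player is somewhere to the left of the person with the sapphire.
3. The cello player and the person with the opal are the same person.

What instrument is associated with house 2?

The only instrument still possible for house 3 is flute.
The cello player is narrowed to house 1 or 2; consider each.
Placing it in house 1 leads to a contradiction, so it's in house 2.
Clue 3 places the person with the opal in house 2.
House 1's instrument must be piano (nothing else left).
House 1's gemstone must be jade (nothing else left).
House 3's gemstone must be sapphire (nothing else left).
So: house 1 = piano/jade, house 2 = cello/opal, house 3 = flute/sapphire.

cello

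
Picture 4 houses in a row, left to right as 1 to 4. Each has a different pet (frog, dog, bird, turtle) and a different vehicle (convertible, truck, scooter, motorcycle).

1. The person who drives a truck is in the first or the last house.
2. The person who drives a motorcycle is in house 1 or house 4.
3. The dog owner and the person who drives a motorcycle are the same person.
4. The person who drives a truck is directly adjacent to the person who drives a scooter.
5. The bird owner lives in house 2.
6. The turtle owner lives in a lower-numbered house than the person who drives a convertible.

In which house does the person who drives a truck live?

1

Clue 5: the bird owner is in house 2.
The dog owner is narrowed to house 1 or 4; consider each.
Placing it in house 1 leads to a contradiction, so it's in house 4.
From clue 3, the person who drives a motorcycle must be in house 4.
The only vehicle still possible for house 1 is truck.
From clue 4, the person who drives a scooter must be in house 2.
By clue 6, the turtle owner is in house 1.
House 3 pet: only frog fits.
The only vehicle still possible for house 3 is convertible.
So: house 1 = turtle/truck, house 2 = bird/scooter, house 3 = frog/convertible, house 4 = dog/motorcycle.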